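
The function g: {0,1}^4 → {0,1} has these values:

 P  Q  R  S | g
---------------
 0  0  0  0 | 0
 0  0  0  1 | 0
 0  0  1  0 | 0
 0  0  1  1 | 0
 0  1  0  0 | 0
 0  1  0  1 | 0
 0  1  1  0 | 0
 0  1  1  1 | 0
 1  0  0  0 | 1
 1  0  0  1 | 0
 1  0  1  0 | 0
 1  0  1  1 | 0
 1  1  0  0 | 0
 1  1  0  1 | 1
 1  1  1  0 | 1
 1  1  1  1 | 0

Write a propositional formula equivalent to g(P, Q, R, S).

The 1-rows are (1,0,0,0), (1,1,0,1), (1,1,1,0). Each contributes one minterm — P·¬Q·¬R·¬S; P·Q·¬R·S; P·Q·R·¬S — and their disjunction is a sum-of-products form of g.

g(P, Q, R, S) = ((((P and not Q) and not R) and not S) or (((P and Q) and not R) and S)) or (((P and Q) and R) and not S)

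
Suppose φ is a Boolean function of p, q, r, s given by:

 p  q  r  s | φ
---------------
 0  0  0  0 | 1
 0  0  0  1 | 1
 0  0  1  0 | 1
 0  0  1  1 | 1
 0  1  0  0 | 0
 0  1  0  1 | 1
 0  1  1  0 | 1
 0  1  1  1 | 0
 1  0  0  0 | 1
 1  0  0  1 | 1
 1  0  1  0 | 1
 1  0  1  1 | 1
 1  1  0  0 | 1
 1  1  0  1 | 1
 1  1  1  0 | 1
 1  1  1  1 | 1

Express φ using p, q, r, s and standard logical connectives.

φ(p, q, r, s) = NOT ((((NOT p AND q) AND NOT r) AND NOT s) OR (((NOT p AND q) AND r) AND s))

There are just 2 zero rows: (0,1,0,0), (0,1,1,1). Their minterms are ¬p·q·¬r·¬s, ¬p·q·r·s; the OR of those covers precisely the 0-outputs, and negating it yields φ.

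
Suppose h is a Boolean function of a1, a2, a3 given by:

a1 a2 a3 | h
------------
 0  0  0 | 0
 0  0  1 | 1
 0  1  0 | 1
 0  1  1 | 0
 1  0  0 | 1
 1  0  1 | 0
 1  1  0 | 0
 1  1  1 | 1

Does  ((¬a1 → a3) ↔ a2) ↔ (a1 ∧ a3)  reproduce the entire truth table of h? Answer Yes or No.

Yes

Test each input against both h and the formula:
  a1=0, a2=0, a3=0: formula gives 0, h = 0 ✓
  a1=0, a2=0, a3=1: formula gives 1, h = 1 ✓
  a1=0, a2=1, a3=0: formula gives 1, h = 1 ✓
  a1=0, a2=1, a3=1: formula gives 0, h = 0 ✓
  a1=1, a2=0, a3=0: formula gives 1, h = 1 ✓
  …and likewise for the remaining 3 rows.
All 8 rows match — the expression computes h exactly.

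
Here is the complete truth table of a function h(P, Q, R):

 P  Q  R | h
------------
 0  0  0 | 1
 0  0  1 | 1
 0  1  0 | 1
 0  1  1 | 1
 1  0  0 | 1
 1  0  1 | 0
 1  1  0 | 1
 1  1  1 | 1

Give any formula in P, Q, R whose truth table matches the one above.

Only row (1,0,1) gives 0. So h is 1 everywhere except there — the complement of the minterm P·¬Q·R.

h(P, Q, R) = ((P · Q') · R)'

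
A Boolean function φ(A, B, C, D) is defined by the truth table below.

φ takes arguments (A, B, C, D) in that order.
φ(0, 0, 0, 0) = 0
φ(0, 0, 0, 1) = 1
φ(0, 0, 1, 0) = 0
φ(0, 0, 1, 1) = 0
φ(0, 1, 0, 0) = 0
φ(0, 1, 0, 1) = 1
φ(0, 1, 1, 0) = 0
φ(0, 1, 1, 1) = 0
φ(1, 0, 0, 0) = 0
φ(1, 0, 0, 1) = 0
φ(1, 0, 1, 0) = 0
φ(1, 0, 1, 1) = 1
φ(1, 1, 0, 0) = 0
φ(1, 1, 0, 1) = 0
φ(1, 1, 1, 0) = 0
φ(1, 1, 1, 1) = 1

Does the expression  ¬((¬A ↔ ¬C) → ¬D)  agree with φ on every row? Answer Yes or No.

Check the formula against φ row by row:
  A=0, B=0, C=0, D=0: formula gives 0, φ = 0 ✓
  A=0, B=0, C=0, D=1: formula gives 1, φ = 1 ✓
  A=0, B=0, C=1, D=0: formula gives 0, φ = 0 ✓
  A=0, B=0, C=1, D=1: formula gives 0, φ = 0 ✓
  …and likewise for the remaining 12 rows.
All 16 rows match — the expression computes φ exactly.

Yes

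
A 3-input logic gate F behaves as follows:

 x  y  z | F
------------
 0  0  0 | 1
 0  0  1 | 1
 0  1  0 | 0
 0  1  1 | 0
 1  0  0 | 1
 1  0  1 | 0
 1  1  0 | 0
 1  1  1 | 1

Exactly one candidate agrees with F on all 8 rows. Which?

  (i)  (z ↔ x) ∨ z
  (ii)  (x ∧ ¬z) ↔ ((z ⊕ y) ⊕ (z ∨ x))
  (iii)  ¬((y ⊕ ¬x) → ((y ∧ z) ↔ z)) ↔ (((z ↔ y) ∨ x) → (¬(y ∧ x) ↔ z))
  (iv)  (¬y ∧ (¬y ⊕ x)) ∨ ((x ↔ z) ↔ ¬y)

(i) disagrees with F on (0,1,0) (formula → 1, table → 0); rule it out.
(ii) disagrees with F on (1,0,1) (formula → 1, table → 0); rule it out.
(iv) disagrees with F on (0,1,1) (formula → 1, table → 0); rule it out.
Only (iii) survives; checking it on all 8 rows confirms it matches F.

iii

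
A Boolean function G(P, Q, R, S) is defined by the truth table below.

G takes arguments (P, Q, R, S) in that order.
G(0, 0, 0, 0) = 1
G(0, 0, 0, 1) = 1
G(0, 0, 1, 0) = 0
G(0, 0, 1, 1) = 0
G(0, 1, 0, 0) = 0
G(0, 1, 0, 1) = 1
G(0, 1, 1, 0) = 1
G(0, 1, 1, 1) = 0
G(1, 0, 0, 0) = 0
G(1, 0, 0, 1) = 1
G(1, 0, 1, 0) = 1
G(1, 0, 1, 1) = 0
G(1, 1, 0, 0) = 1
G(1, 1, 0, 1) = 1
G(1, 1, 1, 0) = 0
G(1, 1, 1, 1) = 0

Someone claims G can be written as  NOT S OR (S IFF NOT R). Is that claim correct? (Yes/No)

Check the formula against G row by row:
  P=0, Q=0, R=0, S=0: formula gives 1, G = 1 ✓
  P=0, Q=0, R=0, S=1: formula gives 1, G = 1 ✓
  P=0, Q=0, R=1, S=0: formula gives 1, but G = 0 ✗
Row (0,0,1,0) is a counterexample, so the formula is not equivalent to G.

No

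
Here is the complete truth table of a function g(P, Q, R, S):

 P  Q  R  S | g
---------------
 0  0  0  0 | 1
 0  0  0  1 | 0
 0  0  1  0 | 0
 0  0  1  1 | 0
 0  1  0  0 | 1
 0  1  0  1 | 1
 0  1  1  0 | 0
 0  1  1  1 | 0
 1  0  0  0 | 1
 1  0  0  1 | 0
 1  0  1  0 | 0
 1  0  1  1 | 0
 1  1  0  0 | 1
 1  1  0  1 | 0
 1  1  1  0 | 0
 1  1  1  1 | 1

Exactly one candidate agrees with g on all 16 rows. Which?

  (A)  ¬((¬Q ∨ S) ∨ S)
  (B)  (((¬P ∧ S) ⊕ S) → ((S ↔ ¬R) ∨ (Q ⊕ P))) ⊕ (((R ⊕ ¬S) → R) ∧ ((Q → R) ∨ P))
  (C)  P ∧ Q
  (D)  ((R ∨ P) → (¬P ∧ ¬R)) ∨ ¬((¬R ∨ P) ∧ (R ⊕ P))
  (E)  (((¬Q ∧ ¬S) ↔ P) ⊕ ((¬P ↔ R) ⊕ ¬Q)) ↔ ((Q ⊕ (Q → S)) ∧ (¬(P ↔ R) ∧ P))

(A): at (0,0,0,0) it gives 0, but g = 1 — eliminated.
(C): at (0,0,0,0) it gives 0, but g = 1 — eliminated.
(D): at (0,0,0,1) it gives 1, but g = 0 — eliminated.
(E): at (0,0,0,0) it gives 0, but g = 1 — eliminated.
That leaves (B). Evaluating it on every row reproduces the table of g exactly.

B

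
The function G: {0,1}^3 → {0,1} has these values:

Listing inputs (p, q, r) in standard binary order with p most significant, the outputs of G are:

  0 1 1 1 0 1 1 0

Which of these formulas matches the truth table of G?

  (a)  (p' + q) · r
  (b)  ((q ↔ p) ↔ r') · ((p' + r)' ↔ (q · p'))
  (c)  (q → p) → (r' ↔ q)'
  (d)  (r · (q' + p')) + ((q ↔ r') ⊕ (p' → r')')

d

(a): at (0,1,0) it gives 0, but G = 1 — eliminated.
(b): at (0,0,0) it gives 1, but G = 0 — eliminated.
(c): at (0,0,0) it gives 1, but G = 0 — eliminated.
That leaves (d). Evaluating it on every row reproduces the table of G exactly.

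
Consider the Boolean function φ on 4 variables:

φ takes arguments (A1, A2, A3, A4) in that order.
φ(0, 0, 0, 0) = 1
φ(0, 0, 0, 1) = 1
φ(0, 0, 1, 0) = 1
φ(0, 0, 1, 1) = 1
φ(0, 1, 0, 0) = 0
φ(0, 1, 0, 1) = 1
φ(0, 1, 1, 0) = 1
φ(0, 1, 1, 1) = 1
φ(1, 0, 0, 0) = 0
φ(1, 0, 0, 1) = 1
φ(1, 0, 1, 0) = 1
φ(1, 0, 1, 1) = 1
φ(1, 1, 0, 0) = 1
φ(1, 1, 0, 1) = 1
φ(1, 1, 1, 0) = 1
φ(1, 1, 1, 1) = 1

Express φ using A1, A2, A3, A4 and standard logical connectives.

φ(A1, A2, A3, A4) = NOT ((((NOT A1 AND A2) AND NOT A3) AND NOT A4) OR (((A1 AND NOT A2) AND NOT A3) AND NOT A4))

φ is 0 on only 2 rows — (0,1,0,0), (1,0,0,0). Writing each as a minterm (¬A1·A2·¬A3·¬A4, A1·¬A2·¬A3·¬A4) and OR-ing them characterizes exactly where φ=0, so φ is the negation of that disjunction.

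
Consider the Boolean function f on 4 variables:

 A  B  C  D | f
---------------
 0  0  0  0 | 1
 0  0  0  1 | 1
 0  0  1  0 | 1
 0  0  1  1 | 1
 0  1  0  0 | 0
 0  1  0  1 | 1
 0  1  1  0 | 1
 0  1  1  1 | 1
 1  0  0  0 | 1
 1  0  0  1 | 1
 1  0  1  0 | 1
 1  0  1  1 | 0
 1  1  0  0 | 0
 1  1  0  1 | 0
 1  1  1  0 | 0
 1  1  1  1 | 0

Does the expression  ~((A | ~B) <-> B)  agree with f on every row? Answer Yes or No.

Test each input against both f and the formula:
  A=0, B=0, C=0, D=0: formula gives 1, f = 1 ✓
  A=0, B=0, C=0, D=1: formula gives 1, f = 1 ✓
  A=0, B=0, C=1, D=0: formula gives 1, f = 1 ✓
  A=0, B=0, C=1, D=1: formula gives 1, f = 1 ✓
  A=0, B=1, C=0, D=0: formula gives 1, but f = 0 ✗
Since they disagree at (0,1,0,0), the expression is not a correct formula for f.

No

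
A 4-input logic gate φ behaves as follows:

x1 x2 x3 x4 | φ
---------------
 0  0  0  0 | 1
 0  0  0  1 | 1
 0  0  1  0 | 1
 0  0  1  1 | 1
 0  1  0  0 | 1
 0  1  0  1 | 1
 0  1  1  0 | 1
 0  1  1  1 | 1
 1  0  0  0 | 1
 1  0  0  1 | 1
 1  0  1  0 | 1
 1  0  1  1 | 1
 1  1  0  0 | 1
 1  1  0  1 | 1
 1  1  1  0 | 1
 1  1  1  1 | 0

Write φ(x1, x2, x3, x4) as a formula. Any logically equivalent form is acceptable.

φ(x1, x2, x3, x4) = NOT (((x1 AND x2) AND x3) AND x4)

The output is 0 only when every input is 1 — NAND of all inputs.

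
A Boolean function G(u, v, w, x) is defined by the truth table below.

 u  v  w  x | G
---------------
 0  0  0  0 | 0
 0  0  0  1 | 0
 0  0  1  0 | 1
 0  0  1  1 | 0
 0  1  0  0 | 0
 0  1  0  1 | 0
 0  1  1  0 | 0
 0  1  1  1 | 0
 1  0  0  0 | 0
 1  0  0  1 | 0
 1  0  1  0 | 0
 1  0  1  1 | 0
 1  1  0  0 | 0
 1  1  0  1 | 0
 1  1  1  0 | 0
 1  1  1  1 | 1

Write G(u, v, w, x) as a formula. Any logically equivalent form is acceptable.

Collect the rows where G=1 — (0,0,1,0), (1,1,1,1) — and write one minterm per row: ¬u·¬v·w·¬x, u·v·w·x. Their union (logical OR) reproduces the table exactly.

G(u, v, w, x) = (((~u & ~v) & w) & ~x) | (((u & v) & w) & x)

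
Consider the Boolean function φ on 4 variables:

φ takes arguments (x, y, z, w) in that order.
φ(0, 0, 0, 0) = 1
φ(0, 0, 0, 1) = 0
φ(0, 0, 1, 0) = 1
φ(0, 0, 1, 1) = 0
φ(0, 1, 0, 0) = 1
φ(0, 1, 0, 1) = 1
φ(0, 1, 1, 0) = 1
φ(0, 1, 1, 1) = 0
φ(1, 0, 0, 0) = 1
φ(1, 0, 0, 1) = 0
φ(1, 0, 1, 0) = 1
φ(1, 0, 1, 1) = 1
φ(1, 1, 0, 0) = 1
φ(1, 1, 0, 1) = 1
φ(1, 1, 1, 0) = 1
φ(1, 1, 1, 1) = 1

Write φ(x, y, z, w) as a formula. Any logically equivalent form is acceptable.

φ(x, y, z, w) = ~((((((~x & ~y) & ~z) & w) | (((~x & ~y) & z) & w)) | (((~x & y) & z) & w)) | (((x & ~y) & ~z) & w))

The 0-rows are (0,0,0,1), (0,0,1,1), (0,1,1,1), (1,0,0,1). Take each as a conjunction (¬x·¬y·¬z·w, ¬x·¬y·z·w, ¬x·y·z·w, x·¬y·¬z·w), form their disjunction, and complement — that gives a formula that is 1 everywhere φ is.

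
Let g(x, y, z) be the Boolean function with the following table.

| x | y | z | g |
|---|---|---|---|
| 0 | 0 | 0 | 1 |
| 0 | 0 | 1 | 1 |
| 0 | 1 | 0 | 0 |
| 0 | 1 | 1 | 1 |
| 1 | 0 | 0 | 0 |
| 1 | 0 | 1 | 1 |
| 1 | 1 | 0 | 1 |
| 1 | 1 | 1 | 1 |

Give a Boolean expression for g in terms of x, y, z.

g(x, y, z) = ¬(((¬x ∧ y) ∧ ¬z) ∨ ((x ∧ ¬y) ∧ ¬z))

There are just 2 zero rows: (0,1,0), (1,0,0). Their minterms are ¬x·y·¬z, x·¬y·¬z; the OR of those covers precisely the 0-outputs, and negating it yields g.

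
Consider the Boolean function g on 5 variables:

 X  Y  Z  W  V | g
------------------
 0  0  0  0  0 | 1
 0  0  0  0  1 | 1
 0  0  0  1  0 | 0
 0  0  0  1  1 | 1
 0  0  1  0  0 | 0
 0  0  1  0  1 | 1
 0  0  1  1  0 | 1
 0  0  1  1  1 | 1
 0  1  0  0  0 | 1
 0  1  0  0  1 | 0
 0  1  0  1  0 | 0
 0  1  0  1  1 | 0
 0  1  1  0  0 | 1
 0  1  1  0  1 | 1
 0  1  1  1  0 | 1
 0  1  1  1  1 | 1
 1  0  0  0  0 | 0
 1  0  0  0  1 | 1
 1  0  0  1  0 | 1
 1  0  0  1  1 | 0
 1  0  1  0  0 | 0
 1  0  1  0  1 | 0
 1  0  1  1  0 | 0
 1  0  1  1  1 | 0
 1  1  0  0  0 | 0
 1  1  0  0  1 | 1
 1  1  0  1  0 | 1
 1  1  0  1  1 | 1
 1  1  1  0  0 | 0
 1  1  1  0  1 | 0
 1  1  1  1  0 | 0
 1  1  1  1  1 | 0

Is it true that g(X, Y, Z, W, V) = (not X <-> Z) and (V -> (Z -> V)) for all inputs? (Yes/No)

No

Test each input against both g and the formula:
  X=0, Y=0, Z=0, W=0, V=0: formula gives 0, but g = 1 ✗
Row (0,0,0,0,0) is a counterexample, so the formula is not equivalent to g.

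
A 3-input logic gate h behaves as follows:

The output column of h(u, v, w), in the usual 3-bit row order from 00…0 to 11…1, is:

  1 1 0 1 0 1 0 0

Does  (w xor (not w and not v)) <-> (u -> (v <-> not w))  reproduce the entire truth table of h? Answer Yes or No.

Evaluate (w xor (not w and not v)) <-> (u -> (v <-> not w)) on each row and compare to h:
  u=0, v=0, w=0: formula gives 1, h = 1 ✓
  u=0, v=0, w=1: formula gives 1, h = 1 ✓
  u=0, v=1, w=0: formula gives 0, h = 0 ✓
  u=0, v=1, w=1: formula gives 1, h = 1 ✓
  u=1, v=0, w=0: formula gives 0, h = 0 ✓
  …and likewise for the remaining 3 rows.
No disagreement on any input; they are logically equivalent.

Yes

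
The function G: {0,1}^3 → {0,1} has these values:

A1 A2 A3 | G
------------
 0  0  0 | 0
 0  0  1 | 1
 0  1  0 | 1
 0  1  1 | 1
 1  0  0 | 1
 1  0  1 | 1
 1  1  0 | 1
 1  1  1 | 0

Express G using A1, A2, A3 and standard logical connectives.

The 0-rows are (0,0,0), (1,1,1). Take each as a conjunction (¬A1·¬A2·¬A3, A1·A2·A3), form their disjunction, and complement — that gives a formula that is 1 everywhere G is.

G(A1, A2, A3) = ¬(((¬A1 ∧ ¬A2) ∧ ¬A3) ∨ ((A1 ∧ A2) ∧ A3))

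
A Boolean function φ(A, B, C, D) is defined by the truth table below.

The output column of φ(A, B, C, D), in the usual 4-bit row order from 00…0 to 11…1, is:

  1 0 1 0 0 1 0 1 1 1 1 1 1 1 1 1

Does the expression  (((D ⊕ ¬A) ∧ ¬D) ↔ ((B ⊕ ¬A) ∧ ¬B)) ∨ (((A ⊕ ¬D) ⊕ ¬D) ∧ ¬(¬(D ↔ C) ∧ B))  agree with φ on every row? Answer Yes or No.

Evaluate (((D ⊕ ¬A) ∧ ¬D) ↔ ((B ⊕ ¬A) ∧ ¬B)) ∨ (((A ⊕ ¬D) ⊕ ¬D) ∧ ¬(¬(D ↔ C) ∧ B)) on each row and compare to φ:
  A=0, B=0, C=0, D=0: formula gives 1, φ = 1 ✓
  A=0, B=0, C=0, D=1: formula gives 0, φ = 0 ✓
  A=0, B=0, C=1, D=0: formula gives 1, φ = 1 ✓
  A=0, B=0, C=1, D=1: formula gives 0, φ = 0 ✓
  … (the remaining 12 rows also agree.)
No disagreement on any input; they are logically equivalent.

Yes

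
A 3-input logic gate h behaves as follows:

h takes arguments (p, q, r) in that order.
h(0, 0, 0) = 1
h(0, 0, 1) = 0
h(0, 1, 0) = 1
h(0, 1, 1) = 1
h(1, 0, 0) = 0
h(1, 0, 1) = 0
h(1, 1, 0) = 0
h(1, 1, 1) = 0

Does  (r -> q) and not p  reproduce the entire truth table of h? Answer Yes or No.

Yes

Test each input against both h and the formula:
  p=0, q=0, r=0: formula gives 1, h = 1 ✓
  p=0, q=0, r=1: formula gives 0, h = 0 ✓
  p=0, q=1, r=0: formula gives 1, h = 1 ✓
  p=0, q=1, r=1: formula gives 1, h = 1 ✓
  p=1, q=0, r=0: formula gives 0, h = 0 ✓
  … (the remaining 3 rows also agree.)
No disagreement on any input; they are logically equivalent.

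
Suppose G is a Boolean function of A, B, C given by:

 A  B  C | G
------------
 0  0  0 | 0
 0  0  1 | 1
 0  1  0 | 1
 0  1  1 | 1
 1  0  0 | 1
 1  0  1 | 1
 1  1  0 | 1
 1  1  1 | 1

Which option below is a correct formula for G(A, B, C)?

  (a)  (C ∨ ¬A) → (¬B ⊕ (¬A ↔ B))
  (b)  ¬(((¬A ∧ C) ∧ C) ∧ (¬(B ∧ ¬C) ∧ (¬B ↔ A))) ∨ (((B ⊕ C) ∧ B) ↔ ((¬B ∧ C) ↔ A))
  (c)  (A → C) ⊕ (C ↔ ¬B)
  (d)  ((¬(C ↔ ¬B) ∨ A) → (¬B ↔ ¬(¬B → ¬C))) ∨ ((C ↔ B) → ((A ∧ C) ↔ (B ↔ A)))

d

(a): at (0,0,0) it gives 1, but G = 0 — eliminated.
(b): at (0,0,0) it gives 1, but G = 0 — eliminated.
(c): at (0,0,0) it gives 1, but G = 0 — eliminated.
That leaves (d). Evaluating it on every row reproduces the table of G exactly.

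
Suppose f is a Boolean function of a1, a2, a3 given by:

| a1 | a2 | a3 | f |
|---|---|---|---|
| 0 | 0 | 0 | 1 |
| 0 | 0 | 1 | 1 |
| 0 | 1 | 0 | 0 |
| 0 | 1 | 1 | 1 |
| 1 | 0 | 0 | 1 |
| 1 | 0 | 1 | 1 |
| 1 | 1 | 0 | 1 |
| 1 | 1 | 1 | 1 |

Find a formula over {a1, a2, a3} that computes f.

f(a1, a2, a3) = ~((~a1 & a2) & ~a3)

f is 0 on exactly one input, (0,1,0), whose minterm is ¬a1·a2·¬a3. So f is the negation of that single conjunction.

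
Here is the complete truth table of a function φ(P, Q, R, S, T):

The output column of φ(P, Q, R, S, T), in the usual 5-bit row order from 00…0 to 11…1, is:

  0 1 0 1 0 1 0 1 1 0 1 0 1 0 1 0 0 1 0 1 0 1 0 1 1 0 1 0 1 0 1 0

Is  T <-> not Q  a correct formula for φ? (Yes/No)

Check the formula against φ row by row:
  P=0, Q=0, R=0, S=0, T=0: formula gives 0, φ = 0 ✓
  P=0, Q=0, R=0, S=0, T=1: formula gives 1, φ = 1 ✓
  P=0, Q=0, R=0, S=1, T=0: formula gives 0, φ = 0 ✓
  P=0, Q=0, R=0, S=1, T=1: formula gives 1, φ = 1 ✓
  … (the remaining 28 rows also agree.)
Every row agrees, so the formula is equivalent.

Yes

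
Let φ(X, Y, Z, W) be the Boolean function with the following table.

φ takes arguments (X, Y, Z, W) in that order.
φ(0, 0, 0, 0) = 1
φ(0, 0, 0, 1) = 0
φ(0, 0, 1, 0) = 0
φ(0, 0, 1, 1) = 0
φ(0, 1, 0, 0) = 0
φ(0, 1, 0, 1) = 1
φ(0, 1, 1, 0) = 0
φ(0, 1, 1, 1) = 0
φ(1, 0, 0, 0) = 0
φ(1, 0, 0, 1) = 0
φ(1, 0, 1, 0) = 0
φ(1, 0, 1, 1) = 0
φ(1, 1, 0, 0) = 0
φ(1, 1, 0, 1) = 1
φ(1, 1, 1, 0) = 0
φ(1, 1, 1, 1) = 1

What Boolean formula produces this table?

φ(X, Y, Z, W) = (((((not X and not Y) and not Z) and not W) or (((not X and Y) and not Z) and W)) or (((X and Y) and not Z) and W)) or (((X and Y) and Z) and W)

The 1-rows are (0,0,0,0), (0,1,0,1), (1,1,0,1), (1,1,1,1). Each contributes one minterm — ¬X·¬Y·¬Z·¬W; ¬X·Y·¬Z·W; X·Y·¬Z·W; X·Y·Z·W — and their disjunction is a sum-of-products form of φ.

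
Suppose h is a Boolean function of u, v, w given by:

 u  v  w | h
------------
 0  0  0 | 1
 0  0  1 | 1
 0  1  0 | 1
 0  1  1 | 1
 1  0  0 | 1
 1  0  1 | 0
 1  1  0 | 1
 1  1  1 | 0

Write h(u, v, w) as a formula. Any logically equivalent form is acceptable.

h is 0 on only 2 rows — (1,0,1), (1,1,1). Writing each as a minterm (u·¬v·w, u·v·w) and OR-ing them characterizes exactly where h=0, so h is the negation of that disjunction.

h(u, v, w) = ¬(((u ∧ ¬v) ∧ w) ∨ ((u ∧ v) ∧ w))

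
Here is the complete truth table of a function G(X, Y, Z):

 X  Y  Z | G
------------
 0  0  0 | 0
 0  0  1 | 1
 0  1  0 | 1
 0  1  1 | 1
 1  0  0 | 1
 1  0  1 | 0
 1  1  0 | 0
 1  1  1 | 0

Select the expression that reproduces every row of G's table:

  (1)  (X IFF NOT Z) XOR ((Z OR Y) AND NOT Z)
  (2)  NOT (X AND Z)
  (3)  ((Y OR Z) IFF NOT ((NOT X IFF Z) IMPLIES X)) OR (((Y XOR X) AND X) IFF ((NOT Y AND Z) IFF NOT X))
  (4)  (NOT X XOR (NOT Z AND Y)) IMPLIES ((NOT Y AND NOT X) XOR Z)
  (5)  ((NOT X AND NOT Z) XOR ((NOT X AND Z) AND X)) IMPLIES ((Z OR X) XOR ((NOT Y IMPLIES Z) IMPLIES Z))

(2) disagrees with G on (0,0,0) (formula → 1, table → 0); rule it out.
(3) disagrees with G on (0,0,0) (formula → 1, table → 0); rule it out.
(4) disagrees with G on (0,0,0) (formula → 1, table → 0); rule it out.
(5) disagrees with G on (0,0,0) (formula → 1, table → 0); rule it out.
(1) is the remaining candidate, and it agrees with G on all 8 inputs.

1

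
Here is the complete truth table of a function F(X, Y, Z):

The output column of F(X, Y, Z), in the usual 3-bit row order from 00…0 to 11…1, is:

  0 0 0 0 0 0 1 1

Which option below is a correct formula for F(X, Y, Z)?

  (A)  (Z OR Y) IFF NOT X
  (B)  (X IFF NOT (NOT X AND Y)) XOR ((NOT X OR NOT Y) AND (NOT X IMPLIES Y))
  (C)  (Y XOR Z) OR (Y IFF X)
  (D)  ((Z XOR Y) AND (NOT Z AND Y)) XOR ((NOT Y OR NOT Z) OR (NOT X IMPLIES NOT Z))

B

(A) fails at (0,0,1): the formula yields 1, F is 0.
(C) fails at (0,0,0): the formula yields 1, F is 0.
(D) fails at (0,0,0): the formula yields 1, F is 0.
That leaves (B). Evaluating it on every row reproduces the table of F exactly.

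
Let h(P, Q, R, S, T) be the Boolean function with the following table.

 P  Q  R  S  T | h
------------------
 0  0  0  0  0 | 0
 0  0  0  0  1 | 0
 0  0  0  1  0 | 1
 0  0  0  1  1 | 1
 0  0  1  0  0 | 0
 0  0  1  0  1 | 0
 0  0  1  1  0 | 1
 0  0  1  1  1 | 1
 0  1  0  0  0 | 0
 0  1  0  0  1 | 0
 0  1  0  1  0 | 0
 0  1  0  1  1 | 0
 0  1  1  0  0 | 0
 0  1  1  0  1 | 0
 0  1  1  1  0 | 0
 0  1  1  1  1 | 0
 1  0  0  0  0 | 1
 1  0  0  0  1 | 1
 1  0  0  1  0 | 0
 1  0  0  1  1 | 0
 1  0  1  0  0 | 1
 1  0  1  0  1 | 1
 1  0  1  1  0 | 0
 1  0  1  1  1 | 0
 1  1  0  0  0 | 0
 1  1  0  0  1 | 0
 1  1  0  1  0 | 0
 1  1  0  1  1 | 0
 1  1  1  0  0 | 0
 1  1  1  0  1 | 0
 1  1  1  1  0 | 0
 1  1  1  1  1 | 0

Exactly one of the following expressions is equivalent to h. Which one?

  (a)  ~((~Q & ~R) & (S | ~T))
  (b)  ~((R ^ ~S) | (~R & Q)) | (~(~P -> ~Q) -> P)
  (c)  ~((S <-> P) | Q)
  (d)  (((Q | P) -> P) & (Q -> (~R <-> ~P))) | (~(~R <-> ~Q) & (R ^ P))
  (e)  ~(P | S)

(a) fails at (0,0,0,0,1): the formula yields 1, h is 0.
(b) fails at (0,0,0,0,0): the formula yields 1, h is 0.
(d) fails at (0,0,0,0,0): the formula yields 1, h is 0.
(e) fails at (0,0,0,0,0): the formula yields 1, h is 0.
That leaves (c). Evaluating it on every row reproduces the table of h exactly.

c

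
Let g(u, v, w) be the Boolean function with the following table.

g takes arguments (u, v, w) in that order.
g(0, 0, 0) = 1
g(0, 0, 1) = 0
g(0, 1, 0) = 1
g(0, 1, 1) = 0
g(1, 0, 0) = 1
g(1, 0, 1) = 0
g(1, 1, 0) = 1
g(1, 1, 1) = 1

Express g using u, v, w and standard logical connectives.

g(u, v, w) = ~((((~u & ~v) & w) | ((~u & v) & w)) | ((u & ~v) & w))

There are just 3 zero rows: (0,0,1), (0,1,1), (1,0,1). Their minterms are ¬u·¬v·w, ¬u·v·w, u·¬v·w; the OR of those covers precisely the 0-outputs, and negating it yields g.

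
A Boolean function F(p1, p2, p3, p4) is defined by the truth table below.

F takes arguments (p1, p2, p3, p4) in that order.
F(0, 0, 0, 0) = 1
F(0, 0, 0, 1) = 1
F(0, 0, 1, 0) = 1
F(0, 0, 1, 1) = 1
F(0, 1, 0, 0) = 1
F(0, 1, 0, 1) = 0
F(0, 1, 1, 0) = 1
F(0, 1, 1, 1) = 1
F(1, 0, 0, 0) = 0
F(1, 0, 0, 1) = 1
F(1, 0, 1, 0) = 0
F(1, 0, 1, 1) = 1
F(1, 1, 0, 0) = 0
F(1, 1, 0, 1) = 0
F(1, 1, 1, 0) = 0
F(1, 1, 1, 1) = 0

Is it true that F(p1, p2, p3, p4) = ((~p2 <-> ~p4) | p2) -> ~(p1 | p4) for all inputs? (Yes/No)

Evaluate ((~p2 <-> ~p4) | p2) -> ~(p1 | p4) on each row and compare to F:
  p1=0, p2=0, p3=0, p4=0: formula gives 1, F = 1 ✓
  p1=0, p2=0, p3=0, p4=1: formula gives 1, F = 1 ✓
  p1=0, p2=0, p3=1, p4=0: formula gives 1, F = 1 ✓
  p1=0, p2=0, p3=1, p4=1: formula gives 1, F = 1 ✓
  …
  p1=0, p2=1, p3=1, p4=1: formula gives 0, but F = 1 ✗
A single disagreement suffices: at (0,1,1,1) they differ, so the formula does not compute F.

No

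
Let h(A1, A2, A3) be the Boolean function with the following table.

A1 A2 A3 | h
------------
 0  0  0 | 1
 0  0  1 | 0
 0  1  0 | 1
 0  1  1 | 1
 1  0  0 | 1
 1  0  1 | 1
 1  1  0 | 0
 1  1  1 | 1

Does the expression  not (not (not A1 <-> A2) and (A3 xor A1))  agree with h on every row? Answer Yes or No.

Test each input against both h and the formula:
  A1=0, A2=0, A3=0: formula gives 1, h = 1 ✓
  A1=0, A2=0, A3=1: formula gives 0, h = 0 ✓
  A1=0, A2=1, A3=0: formula gives 1, h = 1 ✓
  A1=0, A2=1, A3=1: formula gives 1, h = 1 ✓
  A1=1, A2=0, A3=0: formula gives 1, h = 1 ✓
  …and likewise for the remaining 3 rows.
Every row agrees, so the formula is equivalent.

Yes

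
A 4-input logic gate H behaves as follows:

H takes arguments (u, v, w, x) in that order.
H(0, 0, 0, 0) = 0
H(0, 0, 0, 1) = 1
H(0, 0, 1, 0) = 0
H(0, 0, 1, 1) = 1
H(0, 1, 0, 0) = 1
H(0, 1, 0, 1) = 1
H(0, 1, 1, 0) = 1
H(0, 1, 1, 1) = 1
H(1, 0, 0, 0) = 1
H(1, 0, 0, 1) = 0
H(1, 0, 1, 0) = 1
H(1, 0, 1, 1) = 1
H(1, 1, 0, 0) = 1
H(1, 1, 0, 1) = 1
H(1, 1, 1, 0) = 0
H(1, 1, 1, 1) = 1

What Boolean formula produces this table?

The 0-rows are (0,0,0,0), (0,0,1,0), (1,0,0,1), (1,1,1,0). Take each as a conjunction (¬u·¬v·¬w·¬x, ¬u·¬v·w·¬x, u·¬v·¬w·x, u·v·w·¬x), form their disjunction, and complement — that gives a formula that is 1 everywhere H is.

H(u, v, w, x) = ~((((((~u & ~v) & ~w) & ~x) | (((~u & ~v) & w) & ~x)) | (((u & ~v) & ~w) & x)) | (((u & v) & w) & ~x))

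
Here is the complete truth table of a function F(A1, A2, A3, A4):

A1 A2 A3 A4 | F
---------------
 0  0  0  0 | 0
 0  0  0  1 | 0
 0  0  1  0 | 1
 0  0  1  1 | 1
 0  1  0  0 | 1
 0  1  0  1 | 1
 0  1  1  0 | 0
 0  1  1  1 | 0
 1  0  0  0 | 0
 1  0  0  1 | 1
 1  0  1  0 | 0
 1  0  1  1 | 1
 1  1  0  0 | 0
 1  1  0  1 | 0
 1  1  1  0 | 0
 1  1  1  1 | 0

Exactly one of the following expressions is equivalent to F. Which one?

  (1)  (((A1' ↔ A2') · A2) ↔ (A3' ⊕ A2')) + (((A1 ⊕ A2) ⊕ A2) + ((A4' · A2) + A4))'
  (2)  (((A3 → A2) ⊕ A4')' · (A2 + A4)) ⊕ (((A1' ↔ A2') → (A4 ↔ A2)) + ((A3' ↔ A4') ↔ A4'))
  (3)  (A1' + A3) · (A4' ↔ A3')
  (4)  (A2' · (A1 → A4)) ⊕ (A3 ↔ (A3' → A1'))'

4

(1) disagrees with F on (0,0,0,0) (formula → 1, table → 0); rule it out.
(2) disagrees with F on (0,0,0,0) (formula → 1, table → 0); rule it out.
(3) disagrees with F on (0,0,0,0) (formula → 1, table → 0); rule it out.
That leaves (4). Evaluating it on every row reproduces the table of F exactly.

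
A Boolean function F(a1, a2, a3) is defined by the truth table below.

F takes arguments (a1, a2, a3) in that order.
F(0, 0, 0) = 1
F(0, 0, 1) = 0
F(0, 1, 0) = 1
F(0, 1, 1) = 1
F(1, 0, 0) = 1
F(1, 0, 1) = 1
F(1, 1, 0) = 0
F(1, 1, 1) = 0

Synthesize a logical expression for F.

F(a1, a2, a3) = ~((((~a1 & ~a2) & a3) | ((a1 & a2) & ~a3)) | ((a1 & a2) & a3))

F is 0 on only 3 rows — (0,0,1), (1,1,0), (1,1,1). Writing each as a minterm (¬a1·¬a2·a3, a1·a2·¬a3, a1·a2·a3) and OR-ing them characterizes exactly where F=0, so F is the negation of that disjunction.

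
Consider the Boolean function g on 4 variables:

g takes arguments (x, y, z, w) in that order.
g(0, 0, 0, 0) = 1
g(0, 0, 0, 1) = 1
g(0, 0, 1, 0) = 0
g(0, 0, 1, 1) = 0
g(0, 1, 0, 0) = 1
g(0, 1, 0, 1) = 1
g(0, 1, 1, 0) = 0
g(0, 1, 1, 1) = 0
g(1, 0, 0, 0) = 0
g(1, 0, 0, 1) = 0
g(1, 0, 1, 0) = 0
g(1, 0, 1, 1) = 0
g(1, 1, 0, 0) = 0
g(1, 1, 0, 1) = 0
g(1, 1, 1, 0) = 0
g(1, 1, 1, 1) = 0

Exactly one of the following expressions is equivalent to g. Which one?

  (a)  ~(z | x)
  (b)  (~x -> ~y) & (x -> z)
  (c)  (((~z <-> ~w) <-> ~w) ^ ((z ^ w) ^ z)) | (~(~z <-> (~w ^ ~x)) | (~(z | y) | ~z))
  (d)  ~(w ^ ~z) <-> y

a

(b) disagrees with g on (0,0,1,0) (formula → 1, table → 0); rule it out.
(c) disagrees with g on (0,0,1,1) (formula → 1, table → 0); rule it out.
(d) disagrees with g on (0,0,0,1) (formula → 0, table → 1); rule it out.
Only (a) survives; checking it on all 16 rows confirms it matches g.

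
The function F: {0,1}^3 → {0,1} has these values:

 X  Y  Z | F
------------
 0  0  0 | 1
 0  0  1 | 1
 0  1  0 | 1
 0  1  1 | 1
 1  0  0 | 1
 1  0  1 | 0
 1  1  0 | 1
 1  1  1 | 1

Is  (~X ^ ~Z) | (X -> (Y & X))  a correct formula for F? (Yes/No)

Yes

Test each input against both F and the formula:
  X=0, Y=0, Z=0: formula gives 1, F = 1 ✓
  X=0, Y=0, Z=1: formula gives 1, F = 1 ✓
  X=0, Y=1, Z=0: formula gives 1, F = 1 ✓
  X=0, Y=1, Z=1: formula gives 1, F = 1 ✓
  X=1, Y=0, Z=0: formula gives 1, F = 1 ✓
  …and likewise for the remaining 3 rows.
All 8 rows match — the expression computes F exactly.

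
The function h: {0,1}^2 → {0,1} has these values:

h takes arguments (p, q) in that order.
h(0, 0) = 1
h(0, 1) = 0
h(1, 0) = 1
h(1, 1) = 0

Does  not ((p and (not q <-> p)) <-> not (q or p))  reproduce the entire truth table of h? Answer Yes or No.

Yes

Evaluate not ((p and (not q <-> p)) <-> not (q or p)) on each row and compare to h:
  p=0, q=0: formula gives 1, h = 1 ✓
  p=0, q=1: formula gives 0, h = 0 ✓
  p=1, q=0: formula gives 1, h = 1 ✓
  p=1, q=1: formula gives 0, h = 0 ✓
No disagreement on any input; they are logically equivalent.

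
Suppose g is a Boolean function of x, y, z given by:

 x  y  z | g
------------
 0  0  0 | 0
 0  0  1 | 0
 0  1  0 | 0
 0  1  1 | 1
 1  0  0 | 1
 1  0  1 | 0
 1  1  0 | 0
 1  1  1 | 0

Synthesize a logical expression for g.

g=1 on 2 inputs: (0,1,1), (1,0,0). Reading each as a conjunction of literals (¬x·y·z, x·¬y·¬z) and taking the OR gives the canonical DNF.

g(x, y, z) = ((NOT x AND y) AND z) OR ((x AND NOT y) AND NOT z)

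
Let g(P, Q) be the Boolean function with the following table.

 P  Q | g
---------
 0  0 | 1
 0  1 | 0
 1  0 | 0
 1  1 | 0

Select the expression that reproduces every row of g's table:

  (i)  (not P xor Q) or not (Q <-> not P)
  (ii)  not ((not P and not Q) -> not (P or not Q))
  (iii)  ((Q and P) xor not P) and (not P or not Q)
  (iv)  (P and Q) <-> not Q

ii

(i) disagrees with g on (1,1) (formula → 1, table → 0); rule it out.
(iii) disagrees with g on (0,1) (formula → 1, table → 0); rule it out.
(iv) disagrees with g on (0,0) (formula → 0, table → 1); rule it out.
Only (ii) survives; checking it on all 4 rows confirms it matches g.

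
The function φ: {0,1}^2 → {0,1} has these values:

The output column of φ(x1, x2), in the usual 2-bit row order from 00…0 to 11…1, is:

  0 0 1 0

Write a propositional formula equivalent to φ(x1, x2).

φ(x1, x2) = x1 · x2'

1 only at (1,0): x1 AND NOT x2.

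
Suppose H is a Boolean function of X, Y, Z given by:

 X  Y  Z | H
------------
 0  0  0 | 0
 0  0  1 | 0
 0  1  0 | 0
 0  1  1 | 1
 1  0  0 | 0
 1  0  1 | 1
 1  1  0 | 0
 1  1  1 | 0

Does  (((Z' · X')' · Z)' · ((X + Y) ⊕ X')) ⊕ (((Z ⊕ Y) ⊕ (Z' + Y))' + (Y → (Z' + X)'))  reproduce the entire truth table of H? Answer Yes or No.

No

Test each input against both H and the formula:
  X=0, Y=0, Z=0: formula gives 0, H = 0 ✓
  X=0, Y=0, Z=1: formula gives 1, but H = 0 ✗
Since they disagree at (0,0,1), the expression is not a correct formula for H.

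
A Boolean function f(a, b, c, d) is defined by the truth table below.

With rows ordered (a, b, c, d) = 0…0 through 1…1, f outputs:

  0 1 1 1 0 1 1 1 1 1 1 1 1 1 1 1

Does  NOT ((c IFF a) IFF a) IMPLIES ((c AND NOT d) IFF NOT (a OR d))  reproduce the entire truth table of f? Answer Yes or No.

Test each input against both f and the formula:
  a=0, b=0, c=0, d=0: formula gives 0, f = 0 ✓
  a=0, b=0, c=0, d=1: formula gives 1, f = 1 ✓
  a=0, b=0, c=1, d=0: formula gives 1, f = 1 ✓
  a=0, b=0, c=1, d=1: formula gives 1, f = 1 ✓
  … (the remaining 12 rows also agree.)
No disagreement on any input; they are logically equivalent.

Yes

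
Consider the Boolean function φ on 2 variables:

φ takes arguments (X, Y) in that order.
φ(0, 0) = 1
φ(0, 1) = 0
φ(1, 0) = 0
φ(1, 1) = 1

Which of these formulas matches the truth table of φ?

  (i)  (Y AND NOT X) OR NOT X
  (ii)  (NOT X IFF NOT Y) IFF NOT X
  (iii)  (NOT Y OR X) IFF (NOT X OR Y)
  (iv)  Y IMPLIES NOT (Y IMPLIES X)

(i): at (0,1) it gives 1, but φ = 0 — eliminated.
(ii): at (1,0) it gives 1, but φ = 0 — eliminated.
(iv): at (0,1) it gives 1, but φ = 0 — eliminated.
(iii) is the remaining candidate, and it agrees with φ on all 4 inputs.

iii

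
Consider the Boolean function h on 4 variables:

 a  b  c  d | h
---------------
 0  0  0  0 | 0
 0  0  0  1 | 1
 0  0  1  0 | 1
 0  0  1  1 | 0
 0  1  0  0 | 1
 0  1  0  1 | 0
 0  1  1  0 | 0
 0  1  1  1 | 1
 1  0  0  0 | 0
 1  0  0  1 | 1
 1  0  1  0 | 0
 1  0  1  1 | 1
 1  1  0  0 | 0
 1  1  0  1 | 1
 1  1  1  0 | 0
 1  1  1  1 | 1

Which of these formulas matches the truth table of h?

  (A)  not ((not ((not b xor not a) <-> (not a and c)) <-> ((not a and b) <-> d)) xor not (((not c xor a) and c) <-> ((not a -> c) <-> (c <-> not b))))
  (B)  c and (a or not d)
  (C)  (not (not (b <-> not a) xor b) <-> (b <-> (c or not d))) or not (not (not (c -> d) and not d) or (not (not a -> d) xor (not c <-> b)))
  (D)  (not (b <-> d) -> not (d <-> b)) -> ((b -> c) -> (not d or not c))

A

(B): at (0,0,0,1) it gives 0, but h = 1 — eliminated.
(C): at (0,0,0,0) it gives 1, but h = 0 — eliminated.
(D): at (0,0,0,0) it gives 1, but h = 0 — eliminated.
(A) is the remaining candidate, and it agrees with h on all 16 inputs.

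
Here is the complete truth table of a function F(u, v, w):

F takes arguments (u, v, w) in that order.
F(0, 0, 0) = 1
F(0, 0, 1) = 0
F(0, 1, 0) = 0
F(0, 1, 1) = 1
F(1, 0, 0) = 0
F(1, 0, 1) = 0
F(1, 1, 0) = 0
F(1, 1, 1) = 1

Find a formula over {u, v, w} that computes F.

F=1 on 3 inputs: (0,0,0), (0,1,1), (1,1,1). Reading each as a conjunction of literals (¬u·¬v·¬w, ¬u·v·w, u·v·w) and taking the OR gives the canonical DNF.

F(u, v, w) = (((not u and not v) and not w) or ((not u and v) and w)) or ((u and v) and w)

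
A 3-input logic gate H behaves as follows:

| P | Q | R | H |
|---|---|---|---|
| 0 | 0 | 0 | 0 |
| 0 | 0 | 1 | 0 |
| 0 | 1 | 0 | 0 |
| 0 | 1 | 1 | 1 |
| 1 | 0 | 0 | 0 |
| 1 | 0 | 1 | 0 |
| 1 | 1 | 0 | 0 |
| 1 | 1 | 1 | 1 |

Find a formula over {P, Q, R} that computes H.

The 1-rows are (0,1,1), (1,1,1). Each contributes one minterm — ¬P·Q·R; P·Q·R — and their disjunction is a sum-of-products form of H.

H(P, Q, R) = ((not P and Q) and R) or ((P and Q) and R)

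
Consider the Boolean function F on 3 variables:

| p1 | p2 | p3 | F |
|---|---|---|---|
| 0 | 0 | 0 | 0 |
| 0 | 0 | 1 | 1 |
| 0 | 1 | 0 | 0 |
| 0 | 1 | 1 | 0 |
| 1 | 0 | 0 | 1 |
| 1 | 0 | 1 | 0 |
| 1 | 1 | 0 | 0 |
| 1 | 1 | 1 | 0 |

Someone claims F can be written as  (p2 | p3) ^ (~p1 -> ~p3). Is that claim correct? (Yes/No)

No

Test each input against both F and the formula:
  p1=0, p2=0, p3=0: formula gives 1, but F = 0 ✗
A single disagreement suffices: at (0,0,0) they differ, so the formula does not compute F.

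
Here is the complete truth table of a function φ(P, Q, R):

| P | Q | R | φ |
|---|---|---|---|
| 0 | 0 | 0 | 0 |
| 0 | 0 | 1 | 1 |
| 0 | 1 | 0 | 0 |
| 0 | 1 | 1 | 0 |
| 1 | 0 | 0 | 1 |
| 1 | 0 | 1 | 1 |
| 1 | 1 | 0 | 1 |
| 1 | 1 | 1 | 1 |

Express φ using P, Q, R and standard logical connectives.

There are just 3 zero rows: (0,0,0), (0,1,0), (0,1,1). Their minterms are ¬P·¬Q·¬R, ¬P·Q·¬R, ¬P·Q·R; the OR of those covers precisely the 0-outputs, and negating it yields φ.

φ(P, Q, R) = not ((((not P and not Q) and not R) or ((not P and Q) and not R)) or ((not P and Q) and R))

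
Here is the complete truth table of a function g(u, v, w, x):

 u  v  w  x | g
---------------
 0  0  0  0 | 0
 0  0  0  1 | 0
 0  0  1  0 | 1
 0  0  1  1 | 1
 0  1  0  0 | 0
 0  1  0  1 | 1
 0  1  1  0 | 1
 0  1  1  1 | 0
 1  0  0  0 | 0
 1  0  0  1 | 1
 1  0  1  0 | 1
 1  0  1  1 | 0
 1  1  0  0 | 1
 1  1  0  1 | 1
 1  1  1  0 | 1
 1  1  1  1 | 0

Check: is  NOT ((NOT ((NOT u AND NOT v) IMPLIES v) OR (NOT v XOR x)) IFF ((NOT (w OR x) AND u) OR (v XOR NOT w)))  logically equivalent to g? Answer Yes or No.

Check the formula against g row by row:
  u=0, v=0, w=0, x=0: formula gives 0, g = 0 ✓
  u=0, v=0, w=0, x=1: formula gives 0, g = 0 ✓
  u=0, v=0, w=1, x=0: formula gives 1, g = 1 ✓
  u=0, v=0, w=1, x=1: formula gives 1, g = 1 ✓
  …and likewise for the remaining 12 rows.
Every row agrees, so the formula is equivalent.

Yes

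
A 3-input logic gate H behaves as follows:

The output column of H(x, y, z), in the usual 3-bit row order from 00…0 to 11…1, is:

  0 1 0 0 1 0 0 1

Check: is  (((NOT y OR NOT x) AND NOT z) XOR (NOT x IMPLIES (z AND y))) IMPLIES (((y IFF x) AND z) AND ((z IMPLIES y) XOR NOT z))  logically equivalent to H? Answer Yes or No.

Yes

Test each input against both H and the formula:
  x=0, y=0, z=0: formula gives 0, H = 0 ✓
  x=0, y=0, z=1: formula gives 1, H = 1 ✓
  x=0, y=1, z=0: formula gives 0, H = 0 ✓
  x=0, y=1, z=1: formula gives 0, H = 0 ✓
  x=1, y=0, z=0: formula gives 1, H = 1 ✓
  … (the remaining 3 rows also agree.)
Every row agrees, so the formula is equivalent.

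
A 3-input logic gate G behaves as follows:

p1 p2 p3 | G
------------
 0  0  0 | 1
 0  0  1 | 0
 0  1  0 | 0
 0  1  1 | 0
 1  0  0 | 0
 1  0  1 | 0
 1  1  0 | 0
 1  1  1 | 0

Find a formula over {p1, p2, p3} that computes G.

The output is 1 only when every input is 0 — NOR of all inputs.

G(p1, p2, p3) = NOT ((p1 OR p2) OR p3)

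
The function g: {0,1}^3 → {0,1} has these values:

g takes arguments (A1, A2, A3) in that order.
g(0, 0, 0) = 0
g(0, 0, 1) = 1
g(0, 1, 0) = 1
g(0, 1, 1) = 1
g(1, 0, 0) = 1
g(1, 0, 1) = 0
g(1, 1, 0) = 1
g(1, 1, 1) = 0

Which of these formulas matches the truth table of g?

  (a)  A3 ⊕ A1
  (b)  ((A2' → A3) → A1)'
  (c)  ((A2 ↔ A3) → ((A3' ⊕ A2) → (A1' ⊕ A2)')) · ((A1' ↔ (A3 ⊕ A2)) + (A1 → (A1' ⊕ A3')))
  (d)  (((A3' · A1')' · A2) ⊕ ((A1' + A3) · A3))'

(a) disagrees with g on (0,1,0) (formula → 0, table → 1); rule it out.
(b) disagrees with g on (1,0,0) (formula → 0, table → 1); rule it out.
(d) disagrees with g on (0,0,0) (formula → 1, table → 0); rule it out.
That leaves (c). Evaluating it on every row reproduces the table of g exactly.

c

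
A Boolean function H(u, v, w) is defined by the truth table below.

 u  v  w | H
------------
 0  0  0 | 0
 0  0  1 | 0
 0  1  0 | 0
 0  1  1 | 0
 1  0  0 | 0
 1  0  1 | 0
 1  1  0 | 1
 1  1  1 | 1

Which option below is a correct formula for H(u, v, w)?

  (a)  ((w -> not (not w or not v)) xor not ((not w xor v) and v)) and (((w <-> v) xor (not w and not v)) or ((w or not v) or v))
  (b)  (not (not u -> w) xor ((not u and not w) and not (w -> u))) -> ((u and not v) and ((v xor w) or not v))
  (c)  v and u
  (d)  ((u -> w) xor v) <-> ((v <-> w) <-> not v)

c

(a) disagrees with H on (0,0,1) (formula → 1, table → 0); rule it out.
(b) disagrees with H on (0,0,1) (formula → 1, table → 0); rule it out.
(d) disagrees with H on (0,0,0) (formula → 1, table → 0); rule it out.
That leaves (c). Evaluating it on every row reproduces the table of H exactly.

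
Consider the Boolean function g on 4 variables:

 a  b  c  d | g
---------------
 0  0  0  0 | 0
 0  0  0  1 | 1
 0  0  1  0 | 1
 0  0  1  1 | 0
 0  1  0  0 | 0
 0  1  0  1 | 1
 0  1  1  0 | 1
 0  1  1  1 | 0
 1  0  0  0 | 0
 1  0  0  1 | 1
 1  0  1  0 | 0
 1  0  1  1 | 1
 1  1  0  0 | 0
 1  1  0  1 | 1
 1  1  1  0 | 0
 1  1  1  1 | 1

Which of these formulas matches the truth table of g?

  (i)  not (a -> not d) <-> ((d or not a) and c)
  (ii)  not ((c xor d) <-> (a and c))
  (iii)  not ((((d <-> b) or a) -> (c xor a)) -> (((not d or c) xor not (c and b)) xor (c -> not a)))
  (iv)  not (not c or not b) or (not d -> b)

(i) disagrees with g on (0,0,0,0) (formula → 1, table → 0); rule it out.
(iii) disagrees with g on (0,0,1,0) (formula → 0, table → 1); rule it out.
(iv) disagrees with g on (0,0,1,0) (formula → 0, table → 1); rule it out.
That leaves (ii). Evaluating it on every row reproduces the table of g exactly.

ii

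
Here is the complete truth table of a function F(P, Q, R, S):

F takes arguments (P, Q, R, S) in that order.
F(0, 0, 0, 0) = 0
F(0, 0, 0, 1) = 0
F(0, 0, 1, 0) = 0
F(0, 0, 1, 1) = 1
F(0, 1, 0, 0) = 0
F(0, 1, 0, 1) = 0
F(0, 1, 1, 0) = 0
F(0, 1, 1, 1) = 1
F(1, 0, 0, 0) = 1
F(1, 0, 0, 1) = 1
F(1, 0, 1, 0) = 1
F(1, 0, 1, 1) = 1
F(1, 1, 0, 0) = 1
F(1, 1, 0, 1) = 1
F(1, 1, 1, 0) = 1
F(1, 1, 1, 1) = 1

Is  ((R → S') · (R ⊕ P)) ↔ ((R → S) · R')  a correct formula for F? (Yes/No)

Check the formula against F row by row:
  P=0, Q=0, R=0, S=0: formula gives 0, F = 0 ✓
  P=0, Q=0, R=0, S=1: formula gives 0, F = 0 ✓
  P=0, Q=0, R=1, S=0: formula gives 0, F = 0 ✓
  P=0, Q=0, R=1, S=1: formula gives 1, F = 1 ✓
  …and likewise for the remaining 12 rows.
All 16 rows match — the expression computes F exactly.

Yes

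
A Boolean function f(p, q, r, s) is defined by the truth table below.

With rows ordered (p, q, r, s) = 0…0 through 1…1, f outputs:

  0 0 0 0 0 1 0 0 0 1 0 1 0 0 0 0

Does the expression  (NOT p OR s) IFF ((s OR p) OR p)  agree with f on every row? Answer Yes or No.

No

Check the formula against f row by row:
  p=0, q=0, r=0, s=0: formula gives 0, f = 0 ✓
  p=0, q=0, r=0, s=1: formula gives 1, but f = 0 ✗
Row (0,0,0,1) is a counterexample, so the formula is not equivalent to f.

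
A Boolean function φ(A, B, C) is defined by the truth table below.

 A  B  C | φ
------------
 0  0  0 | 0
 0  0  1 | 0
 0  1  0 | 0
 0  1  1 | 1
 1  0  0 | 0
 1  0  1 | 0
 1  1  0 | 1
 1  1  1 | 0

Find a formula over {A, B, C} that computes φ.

Collect the rows where φ=1 — (0,1,1), (1,1,0) — and write one minterm per row: ¬A·B·C, A·B·¬C. Their union (logical OR) reproduces the table exactly.

φ(A, B, C) = ((~A & B) & C) | ((A & B) & ~C)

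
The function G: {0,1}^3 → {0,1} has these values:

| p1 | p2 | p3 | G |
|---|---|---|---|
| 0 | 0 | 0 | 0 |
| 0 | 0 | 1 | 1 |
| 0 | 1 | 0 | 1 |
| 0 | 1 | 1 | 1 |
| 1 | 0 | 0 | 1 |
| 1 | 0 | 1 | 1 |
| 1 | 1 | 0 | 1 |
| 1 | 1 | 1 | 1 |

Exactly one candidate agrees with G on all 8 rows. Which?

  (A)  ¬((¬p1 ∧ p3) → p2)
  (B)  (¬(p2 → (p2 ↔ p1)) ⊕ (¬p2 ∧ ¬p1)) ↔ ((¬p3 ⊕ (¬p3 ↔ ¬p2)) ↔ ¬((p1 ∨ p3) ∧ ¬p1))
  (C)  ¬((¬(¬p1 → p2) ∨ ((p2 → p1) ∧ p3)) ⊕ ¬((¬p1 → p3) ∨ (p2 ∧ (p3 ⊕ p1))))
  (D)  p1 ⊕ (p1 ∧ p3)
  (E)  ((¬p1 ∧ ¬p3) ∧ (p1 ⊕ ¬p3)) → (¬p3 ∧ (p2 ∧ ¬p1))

E

(A) fails at (0,1,0): the formula yields 0, G is 1.
(B) fails at (0,1,1): the formula yields 0, G is 1.
(C) fails at (0,0,0): the formula yields 1, G is 0.
(D) fails at (0,0,1): the formula yields 0, G is 1.
Only (E) survives; checking it on all 8 rows confirms it matches G.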